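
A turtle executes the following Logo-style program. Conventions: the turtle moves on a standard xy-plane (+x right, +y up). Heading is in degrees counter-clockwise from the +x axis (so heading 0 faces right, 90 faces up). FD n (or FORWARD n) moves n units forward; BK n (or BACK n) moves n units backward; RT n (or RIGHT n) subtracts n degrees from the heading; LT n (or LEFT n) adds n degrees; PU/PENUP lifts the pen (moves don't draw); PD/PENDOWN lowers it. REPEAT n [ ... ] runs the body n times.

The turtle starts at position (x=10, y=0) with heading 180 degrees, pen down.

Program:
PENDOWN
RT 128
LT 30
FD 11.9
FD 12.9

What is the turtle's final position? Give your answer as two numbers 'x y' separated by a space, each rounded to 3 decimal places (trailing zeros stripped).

Answer: 13.451 24.559

Derivation:
Executing turtle program step by step:
Start: pos=(10,0), heading=180, pen down
PD: pen down
RT 128: heading 180 -> 52
LT 30: heading 52 -> 82
FD 11.9: (10,0) -> (11.656,11.784) [heading=82, draw]
FD 12.9: (11.656,11.784) -> (13.451,24.559) [heading=82, draw]
Final: pos=(13.451,24.559), heading=82, 2 segment(s) drawn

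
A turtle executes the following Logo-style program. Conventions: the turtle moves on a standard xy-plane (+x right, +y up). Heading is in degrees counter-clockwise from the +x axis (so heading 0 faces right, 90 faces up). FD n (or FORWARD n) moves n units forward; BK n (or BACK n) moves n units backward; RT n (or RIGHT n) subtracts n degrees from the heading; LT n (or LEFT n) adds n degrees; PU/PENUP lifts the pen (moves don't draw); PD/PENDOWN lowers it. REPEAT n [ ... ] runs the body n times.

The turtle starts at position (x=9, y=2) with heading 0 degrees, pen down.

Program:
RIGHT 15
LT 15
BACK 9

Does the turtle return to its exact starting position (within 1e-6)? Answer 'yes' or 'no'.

Answer: no

Derivation:
Executing turtle program step by step:
Start: pos=(9,2), heading=0, pen down
RT 15: heading 0 -> 345
LT 15: heading 345 -> 0
BK 9: (9,2) -> (0,2) [heading=0, draw]
Final: pos=(0,2), heading=0, 1 segment(s) drawn

Start position: (9, 2)
Final position: (0, 2)
Distance = 9; >= 1e-6 -> NOT closed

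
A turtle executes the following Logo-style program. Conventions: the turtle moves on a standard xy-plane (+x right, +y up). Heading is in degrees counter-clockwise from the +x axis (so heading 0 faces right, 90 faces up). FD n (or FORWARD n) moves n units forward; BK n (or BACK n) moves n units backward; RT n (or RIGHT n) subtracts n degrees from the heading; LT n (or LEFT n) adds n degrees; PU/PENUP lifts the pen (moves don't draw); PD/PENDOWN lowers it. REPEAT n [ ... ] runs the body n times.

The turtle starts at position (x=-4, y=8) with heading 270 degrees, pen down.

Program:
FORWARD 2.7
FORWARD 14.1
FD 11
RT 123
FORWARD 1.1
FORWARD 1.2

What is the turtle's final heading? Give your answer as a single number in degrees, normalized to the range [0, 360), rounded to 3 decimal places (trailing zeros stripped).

Executing turtle program step by step:
Start: pos=(-4,8), heading=270, pen down
FD 2.7: (-4,8) -> (-4,5.3) [heading=270, draw]
FD 14.1: (-4,5.3) -> (-4,-8.8) [heading=270, draw]
FD 11: (-4,-8.8) -> (-4,-19.8) [heading=270, draw]
RT 123: heading 270 -> 147
FD 1.1: (-4,-19.8) -> (-4.923,-19.201) [heading=147, draw]
FD 1.2: (-4.923,-19.201) -> (-5.929,-18.547) [heading=147, draw]
Final: pos=(-5.929,-18.547), heading=147, 5 segment(s) drawn

Answer: 147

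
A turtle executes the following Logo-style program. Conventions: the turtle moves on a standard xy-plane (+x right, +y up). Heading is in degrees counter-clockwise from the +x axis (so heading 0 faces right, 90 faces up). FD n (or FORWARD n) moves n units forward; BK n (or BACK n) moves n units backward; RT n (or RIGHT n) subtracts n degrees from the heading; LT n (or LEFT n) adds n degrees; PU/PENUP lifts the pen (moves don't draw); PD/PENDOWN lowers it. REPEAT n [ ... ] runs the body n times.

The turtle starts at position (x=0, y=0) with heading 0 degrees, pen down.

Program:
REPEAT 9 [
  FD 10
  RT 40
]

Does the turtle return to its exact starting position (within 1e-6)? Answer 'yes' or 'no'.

Answer: yes

Derivation:
Executing turtle program step by step:
Start: pos=(0,0), heading=0, pen down
REPEAT 9 [
  -- iteration 1/9 --
  FD 10: (0,0) -> (10,0) [heading=0, draw]
  RT 40: heading 0 -> 320
  -- iteration 2/9 --
  FD 10: (10,0) -> (17.66,-6.428) [heading=320, draw]
  RT 40: heading 320 -> 280
  -- iteration 3/9 --
  FD 10: (17.66,-6.428) -> (19.397,-16.276) [heading=280, draw]
  RT 40: heading 280 -> 240
  -- iteration 4/9 --
  FD 10: (19.397,-16.276) -> (14.397,-24.936) [heading=240, draw]
  RT 40: heading 240 -> 200
  -- iteration 5/9 --
  FD 10: (14.397,-24.936) -> (5,-28.356) [heading=200, draw]
  RT 40: heading 200 -> 160
  -- iteration 6/9 --
  FD 10: (5,-28.356) -> (-4.397,-24.936) [heading=160, draw]
  RT 40: heading 160 -> 120
  -- iteration 7/9 --
  FD 10: (-4.397,-24.936) -> (-9.397,-16.276) [heading=120, draw]
  RT 40: heading 120 -> 80
  -- iteration 8/9 --
  FD 10: (-9.397,-16.276) -> (-7.66,-6.428) [heading=80, draw]
  RT 40: heading 80 -> 40
  -- iteration 9/9 --
  FD 10: (-7.66,-6.428) -> (0,0) [heading=40, draw]
  RT 40: heading 40 -> 0
]
Final: pos=(0,0), heading=0, 9 segment(s) drawn

Start position: (0, 0)
Final position: (0, 0)
Distance = 0; < 1e-6 -> CLOSED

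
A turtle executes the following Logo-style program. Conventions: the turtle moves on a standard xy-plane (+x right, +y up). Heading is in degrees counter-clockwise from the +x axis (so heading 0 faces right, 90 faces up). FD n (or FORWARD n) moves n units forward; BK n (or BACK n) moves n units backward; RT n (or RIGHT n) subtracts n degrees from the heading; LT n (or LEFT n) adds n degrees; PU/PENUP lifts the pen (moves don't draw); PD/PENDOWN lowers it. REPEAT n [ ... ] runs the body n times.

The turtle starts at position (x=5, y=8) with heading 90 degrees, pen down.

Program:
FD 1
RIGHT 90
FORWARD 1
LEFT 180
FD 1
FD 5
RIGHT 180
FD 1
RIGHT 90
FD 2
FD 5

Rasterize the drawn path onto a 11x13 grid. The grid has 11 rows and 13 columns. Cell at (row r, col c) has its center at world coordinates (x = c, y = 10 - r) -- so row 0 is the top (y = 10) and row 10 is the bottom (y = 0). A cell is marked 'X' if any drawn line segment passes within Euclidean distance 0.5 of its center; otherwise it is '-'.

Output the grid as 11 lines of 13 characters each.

Segment 0: (5,8) -> (5,9)
Segment 1: (5,9) -> (6,9)
Segment 2: (6,9) -> (5,9)
Segment 3: (5,9) -> (0,9)
Segment 4: (0,9) -> (1,9)
Segment 5: (1,9) -> (1,7)
Segment 6: (1,7) -> (1,2)

Answer: -------------
XXXXXXX------
-X---X-------
-X-----------
-X-----------
-X-----------
-X-----------
-X-----------
-X-----------
-------------
-------------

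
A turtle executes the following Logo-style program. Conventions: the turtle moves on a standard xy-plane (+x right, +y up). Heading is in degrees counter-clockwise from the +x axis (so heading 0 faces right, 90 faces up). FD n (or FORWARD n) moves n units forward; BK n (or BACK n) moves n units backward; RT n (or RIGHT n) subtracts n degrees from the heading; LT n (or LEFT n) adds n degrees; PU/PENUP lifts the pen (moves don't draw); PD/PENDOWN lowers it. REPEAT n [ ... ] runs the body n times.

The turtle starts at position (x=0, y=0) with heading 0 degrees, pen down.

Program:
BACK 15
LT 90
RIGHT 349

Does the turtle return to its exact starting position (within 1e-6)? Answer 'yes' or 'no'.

Executing turtle program step by step:
Start: pos=(0,0), heading=0, pen down
BK 15: (0,0) -> (-15,0) [heading=0, draw]
LT 90: heading 0 -> 90
RT 349: heading 90 -> 101
Final: pos=(-15,0), heading=101, 1 segment(s) drawn

Start position: (0, 0)
Final position: (-15, 0)
Distance = 15; >= 1e-6 -> NOT closed

Answer: no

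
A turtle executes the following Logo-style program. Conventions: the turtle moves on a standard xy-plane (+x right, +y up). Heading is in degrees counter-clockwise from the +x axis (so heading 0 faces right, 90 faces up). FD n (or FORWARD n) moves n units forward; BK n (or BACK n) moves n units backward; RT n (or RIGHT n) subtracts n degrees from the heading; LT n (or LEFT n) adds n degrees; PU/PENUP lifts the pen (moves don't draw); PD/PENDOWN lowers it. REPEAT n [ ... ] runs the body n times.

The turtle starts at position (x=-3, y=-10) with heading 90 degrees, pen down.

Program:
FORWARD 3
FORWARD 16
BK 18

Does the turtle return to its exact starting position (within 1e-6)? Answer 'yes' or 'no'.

Executing turtle program step by step:
Start: pos=(-3,-10), heading=90, pen down
FD 3: (-3,-10) -> (-3,-7) [heading=90, draw]
FD 16: (-3,-7) -> (-3,9) [heading=90, draw]
BK 18: (-3,9) -> (-3,-9) [heading=90, draw]
Final: pos=(-3,-9), heading=90, 3 segment(s) drawn

Start position: (-3, -10)
Final position: (-3, -9)
Distance = 1; >= 1e-6 -> NOT closed

Answer: no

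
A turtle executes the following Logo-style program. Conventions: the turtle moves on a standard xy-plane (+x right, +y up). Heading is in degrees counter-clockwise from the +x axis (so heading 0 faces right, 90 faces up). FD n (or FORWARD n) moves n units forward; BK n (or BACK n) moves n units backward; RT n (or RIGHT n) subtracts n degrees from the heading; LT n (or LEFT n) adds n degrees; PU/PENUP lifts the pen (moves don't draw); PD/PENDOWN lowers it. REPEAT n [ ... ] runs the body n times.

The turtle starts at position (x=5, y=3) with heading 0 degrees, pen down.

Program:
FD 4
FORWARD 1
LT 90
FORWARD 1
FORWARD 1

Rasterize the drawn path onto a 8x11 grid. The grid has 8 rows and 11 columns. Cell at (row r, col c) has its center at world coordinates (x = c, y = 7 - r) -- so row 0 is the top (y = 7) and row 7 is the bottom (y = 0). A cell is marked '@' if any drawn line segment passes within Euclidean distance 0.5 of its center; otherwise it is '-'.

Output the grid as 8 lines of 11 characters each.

Segment 0: (5,3) -> (9,3)
Segment 1: (9,3) -> (10,3)
Segment 2: (10,3) -> (10,4)
Segment 3: (10,4) -> (10,5)

Answer: -----------
-----------
----------@
----------@
-----@@@@@@
-----------
-----------
-----------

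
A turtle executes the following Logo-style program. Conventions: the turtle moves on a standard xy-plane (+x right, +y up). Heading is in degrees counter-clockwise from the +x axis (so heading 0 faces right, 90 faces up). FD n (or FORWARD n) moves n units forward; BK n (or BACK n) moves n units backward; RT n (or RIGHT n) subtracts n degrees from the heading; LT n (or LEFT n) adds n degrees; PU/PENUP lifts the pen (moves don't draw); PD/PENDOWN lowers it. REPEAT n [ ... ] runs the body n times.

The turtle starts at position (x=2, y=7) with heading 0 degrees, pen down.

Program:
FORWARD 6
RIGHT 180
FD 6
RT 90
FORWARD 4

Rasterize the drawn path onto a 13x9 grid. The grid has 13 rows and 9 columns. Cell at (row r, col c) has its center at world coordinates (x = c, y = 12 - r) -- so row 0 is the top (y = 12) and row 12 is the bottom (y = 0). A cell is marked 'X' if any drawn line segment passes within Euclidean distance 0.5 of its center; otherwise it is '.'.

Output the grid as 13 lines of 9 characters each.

Answer: .........
..X......
..X......
..X......
..X......
..XXXXXXX
.........
.........
.........
.........
.........
.........
.........

Derivation:
Segment 0: (2,7) -> (8,7)
Segment 1: (8,7) -> (2,7)
Segment 2: (2,7) -> (2,11)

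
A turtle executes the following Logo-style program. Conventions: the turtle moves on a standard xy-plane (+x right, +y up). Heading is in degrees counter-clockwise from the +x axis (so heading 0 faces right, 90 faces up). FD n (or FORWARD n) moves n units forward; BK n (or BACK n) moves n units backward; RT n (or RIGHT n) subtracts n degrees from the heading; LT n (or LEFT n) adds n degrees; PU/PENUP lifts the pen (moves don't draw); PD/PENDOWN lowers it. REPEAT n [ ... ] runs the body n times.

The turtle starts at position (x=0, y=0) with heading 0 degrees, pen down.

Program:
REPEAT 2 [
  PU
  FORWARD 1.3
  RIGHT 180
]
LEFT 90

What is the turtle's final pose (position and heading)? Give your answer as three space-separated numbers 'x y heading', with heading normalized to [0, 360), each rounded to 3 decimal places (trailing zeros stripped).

Answer: 0 0 90

Derivation:
Executing turtle program step by step:
Start: pos=(0,0), heading=0, pen down
REPEAT 2 [
  -- iteration 1/2 --
  PU: pen up
  FD 1.3: (0,0) -> (1.3,0) [heading=0, move]
  RT 180: heading 0 -> 180
  -- iteration 2/2 --
  PU: pen up
  FD 1.3: (1.3,0) -> (0,0) [heading=180, move]
  RT 180: heading 180 -> 0
]
LT 90: heading 0 -> 90
Final: pos=(0,0), heading=90, 0 segment(s) drawn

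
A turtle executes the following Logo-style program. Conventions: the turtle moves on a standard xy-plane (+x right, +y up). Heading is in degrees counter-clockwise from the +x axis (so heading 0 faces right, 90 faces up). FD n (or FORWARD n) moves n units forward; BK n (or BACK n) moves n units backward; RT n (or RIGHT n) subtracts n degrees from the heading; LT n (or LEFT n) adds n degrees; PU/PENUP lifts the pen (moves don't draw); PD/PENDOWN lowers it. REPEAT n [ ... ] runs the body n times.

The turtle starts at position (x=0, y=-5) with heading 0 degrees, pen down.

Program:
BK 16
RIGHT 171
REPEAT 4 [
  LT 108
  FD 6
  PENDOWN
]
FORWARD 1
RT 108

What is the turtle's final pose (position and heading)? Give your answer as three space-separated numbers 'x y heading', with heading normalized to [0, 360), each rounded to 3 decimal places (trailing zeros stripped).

Answer: -15.474 -10.293 153

Derivation:
Executing turtle program step by step:
Start: pos=(0,-5), heading=0, pen down
BK 16: (0,-5) -> (-16,-5) [heading=0, draw]
RT 171: heading 0 -> 189
REPEAT 4 [
  -- iteration 1/4 --
  LT 108: heading 189 -> 297
  FD 6: (-16,-5) -> (-13.276,-10.346) [heading=297, draw]
  PD: pen down
  -- iteration 2/4 --
  LT 108: heading 297 -> 45
  FD 6: (-13.276,-10.346) -> (-9.033,-6.103) [heading=45, draw]
  PD: pen down
  -- iteration 3/4 --
  LT 108: heading 45 -> 153
  FD 6: (-9.033,-6.103) -> (-14.379,-3.379) [heading=153, draw]
  PD: pen down
  -- iteration 4/4 --
  LT 108: heading 153 -> 261
  FD 6: (-14.379,-3.379) -> (-15.318,-9.306) [heading=261, draw]
  PD: pen down
]
FD 1: (-15.318,-9.306) -> (-15.474,-10.293) [heading=261, draw]
RT 108: heading 261 -> 153
Final: pos=(-15.474,-10.293), heading=153, 6 segment(s) drawn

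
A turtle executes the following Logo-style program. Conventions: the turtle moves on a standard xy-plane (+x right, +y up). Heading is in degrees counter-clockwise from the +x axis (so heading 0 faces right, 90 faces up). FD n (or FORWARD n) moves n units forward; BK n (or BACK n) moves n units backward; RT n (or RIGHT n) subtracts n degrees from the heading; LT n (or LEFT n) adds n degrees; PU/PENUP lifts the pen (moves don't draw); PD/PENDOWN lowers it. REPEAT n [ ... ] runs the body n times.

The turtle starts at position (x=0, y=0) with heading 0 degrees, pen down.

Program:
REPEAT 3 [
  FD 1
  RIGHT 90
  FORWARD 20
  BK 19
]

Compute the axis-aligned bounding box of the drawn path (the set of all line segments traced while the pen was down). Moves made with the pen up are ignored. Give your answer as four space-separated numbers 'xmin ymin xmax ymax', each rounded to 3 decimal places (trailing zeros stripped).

Answer: -19 -20 1 18

Derivation:
Executing turtle program step by step:
Start: pos=(0,0), heading=0, pen down
REPEAT 3 [
  -- iteration 1/3 --
  FD 1: (0,0) -> (1,0) [heading=0, draw]
  RT 90: heading 0 -> 270
  FD 20: (1,0) -> (1,-20) [heading=270, draw]
  BK 19: (1,-20) -> (1,-1) [heading=270, draw]
  -- iteration 2/3 --
  FD 1: (1,-1) -> (1,-2) [heading=270, draw]
  RT 90: heading 270 -> 180
  FD 20: (1,-2) -> (-19,-2) [heading=180, draw]
  BK 19: (-19,-2) -> (0,-2) [heading=180, draw]
  -- iteration 3/3 --
  FD 1: (0,-2) -> (-1,-2) [heading=180, draw]
  RT 90: heading 180 -> 90
  FD 20: (-1,-2) -> (-1,18) [heading=90, draw]
  BK 19: (-1,18) -> (-1,-1) [heading=90, draw]
]
Final: pos=(-1,-1), heading=90, 9 segment(s) drawn

Segment endpoints: x in {-19, -1, -1, -1, 0, 1, 1, 1}, y in {-20, -2, -2, -2, -1, 0, 18}
xmin=-19, ymin=-20, xmax=1, ymax=18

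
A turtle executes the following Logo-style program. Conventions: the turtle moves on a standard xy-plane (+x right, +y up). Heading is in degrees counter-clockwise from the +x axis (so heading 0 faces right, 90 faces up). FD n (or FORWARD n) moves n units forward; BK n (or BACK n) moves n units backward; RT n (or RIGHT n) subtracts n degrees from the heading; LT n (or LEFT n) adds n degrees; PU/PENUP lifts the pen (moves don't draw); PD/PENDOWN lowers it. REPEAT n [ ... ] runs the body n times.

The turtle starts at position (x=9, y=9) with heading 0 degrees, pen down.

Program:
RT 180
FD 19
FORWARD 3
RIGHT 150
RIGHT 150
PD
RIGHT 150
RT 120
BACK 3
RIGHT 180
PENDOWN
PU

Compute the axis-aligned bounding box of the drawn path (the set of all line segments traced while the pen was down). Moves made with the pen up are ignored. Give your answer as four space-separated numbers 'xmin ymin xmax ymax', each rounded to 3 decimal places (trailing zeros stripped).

Answer: -15.598 9 9 10.5

Derivation:
Executing turtle program step by step:
Start: pos=(9,9), heading=0, pen down
RT 180: heading 0 -> 180
FD 19: (9,9) -> (-10,9) [heading=180, draw]
FD 3: (-10,9) -> (-13,9) [heading=180, draw]
RT 150: heading 180 -> 30
RT 150: heading 30 -> 240
PD: pen down
RT 150: heading 240 -> 90
RT 120: heading 90 -> 330
BK 3: (-13,9) -> (-15.598,10.5) [heading=330, draw]
RT 180: heading 330 -> 150
PD: pen down
PU: pen up
Final: pos=(-15.598,10.5), heading=150, 3 segment(s) drawn

Segment endpoints: x in {-15.598, -13, -10, 9}, y in {9, 9, 10.5}
xmin=-15.598, ymin=9, xmax=9, ymax=10.5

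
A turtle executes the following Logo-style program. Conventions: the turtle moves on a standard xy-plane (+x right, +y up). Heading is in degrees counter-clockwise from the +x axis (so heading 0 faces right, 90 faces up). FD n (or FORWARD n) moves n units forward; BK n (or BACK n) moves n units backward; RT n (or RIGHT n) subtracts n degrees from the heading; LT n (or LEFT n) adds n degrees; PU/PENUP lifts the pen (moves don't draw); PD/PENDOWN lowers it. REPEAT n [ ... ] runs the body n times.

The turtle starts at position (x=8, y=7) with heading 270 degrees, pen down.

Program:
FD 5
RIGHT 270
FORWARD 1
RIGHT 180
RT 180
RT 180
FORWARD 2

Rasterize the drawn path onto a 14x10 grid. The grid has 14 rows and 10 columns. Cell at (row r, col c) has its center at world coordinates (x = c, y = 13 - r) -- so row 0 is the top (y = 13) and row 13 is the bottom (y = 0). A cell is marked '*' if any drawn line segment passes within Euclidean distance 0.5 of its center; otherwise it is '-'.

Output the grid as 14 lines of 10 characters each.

Answer: ----------
----------
----------
----------
----------
----------
--------*-
--------*-
--------*-
--------*-
--------*-
-------***
----------
----------

Derivation:
Segment 0: (8,7) -> (8,2)
Segment 1: (8,2) -> (9,2)
Segment 2: (9,2) -> (7,2)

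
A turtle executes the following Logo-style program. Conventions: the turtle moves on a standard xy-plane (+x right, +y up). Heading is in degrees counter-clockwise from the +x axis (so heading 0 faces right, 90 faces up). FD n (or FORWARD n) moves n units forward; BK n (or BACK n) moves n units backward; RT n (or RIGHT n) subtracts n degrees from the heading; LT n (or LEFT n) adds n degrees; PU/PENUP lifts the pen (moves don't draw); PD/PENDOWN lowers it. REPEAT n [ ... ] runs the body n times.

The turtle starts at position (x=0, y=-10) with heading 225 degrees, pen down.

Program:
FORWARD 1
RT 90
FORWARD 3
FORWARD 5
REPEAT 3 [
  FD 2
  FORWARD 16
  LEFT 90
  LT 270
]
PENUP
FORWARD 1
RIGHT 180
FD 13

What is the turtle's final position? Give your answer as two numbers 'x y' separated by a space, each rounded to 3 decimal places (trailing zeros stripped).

Executing turtle program step by step:
Start: pos=(0,-10), heading=225, pen down
FD 1: (0,-10) -> (-0.707,-10.707) [heading=225, draw]
RT 90: heading 225 -> 135
FD 3: (-0.707,-10.707) -> (-2.828,-8.586) [heading=135, draw]
FD 5: (-2.828,-8.586) -> (-6.364,-5.05) [heading=135, draw]
REPEAT 3 [
  -- iteration 1/3 --
  FD 2: (-6.364,-5.05) -> (-7.778,-3.636) [heading=135, draw]
  FD 16: (-7.778,-3.636) -> (-19.092,7.678) [heading=135, draw]
  LT 90: heading 135 -> 225
  LT 270: heading 225 -> 135
  -- iteration 2/3 --
  FD 2: (-19.092,7.678) -> (-20.506,9.092) [heading=135, draw]
  FD 16: (-20.506,9.092) -> (-31.82,20.406) [heading=135, draw]
  LT 90: heading 135 -> 225
  LT 270: heading 225 -> 135
  -- iteration 3/3 --
  FD 2: (-31.82,20.406) -> (-33.234,21.82) [heading=135, draw]
  FD 16: (-33.234,21.82) -> (-44.548,33.134) [heading=135, draw]
  LT 90: heading 135 -> 225
  LT 270: heading 225 -> 135
]
PU: pen up
FD 1: (-44.548,33.134) -> (-45.255,33.841) [heading=135, move]
RT 180: heading 135 -> 315
FD 13: (-45.255,33.841) -> (-36.062,24.648) [heading=315, move]
Final: pos=(-36.062,24.648), heading=315, 9 segment(s) drawn

Answer: -36.062 24.648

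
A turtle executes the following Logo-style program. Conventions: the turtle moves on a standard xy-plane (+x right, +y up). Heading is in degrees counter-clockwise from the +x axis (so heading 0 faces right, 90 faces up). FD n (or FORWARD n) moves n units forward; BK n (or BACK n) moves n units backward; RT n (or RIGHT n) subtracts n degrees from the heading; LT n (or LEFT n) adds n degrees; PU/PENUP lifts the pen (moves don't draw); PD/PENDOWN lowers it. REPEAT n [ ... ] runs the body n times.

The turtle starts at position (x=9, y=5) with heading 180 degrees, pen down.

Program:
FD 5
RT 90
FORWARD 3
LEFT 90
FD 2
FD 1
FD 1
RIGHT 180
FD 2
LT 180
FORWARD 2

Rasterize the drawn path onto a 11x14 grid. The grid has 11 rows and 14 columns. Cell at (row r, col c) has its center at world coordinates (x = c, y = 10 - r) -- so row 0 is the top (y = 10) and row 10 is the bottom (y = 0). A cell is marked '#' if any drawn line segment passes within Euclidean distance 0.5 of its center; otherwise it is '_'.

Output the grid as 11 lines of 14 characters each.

Answer: ______________
______________
#####_________
____#_________
____#_________
____######____
______________
______________
______________
______________
______________

Derivation:
Segment 0: (9,5) -> (4,5)
Segment 1: (4,5) -> (4,8)
Segment 2: (4,8) -> (2,8)
Segment 3: (2,8) -> (1,8)
Segment 4: (1,8) -> (0,8)
Segment 5: (0,8) -> (2,8)
Segment 6: (2,8) -> (0,8)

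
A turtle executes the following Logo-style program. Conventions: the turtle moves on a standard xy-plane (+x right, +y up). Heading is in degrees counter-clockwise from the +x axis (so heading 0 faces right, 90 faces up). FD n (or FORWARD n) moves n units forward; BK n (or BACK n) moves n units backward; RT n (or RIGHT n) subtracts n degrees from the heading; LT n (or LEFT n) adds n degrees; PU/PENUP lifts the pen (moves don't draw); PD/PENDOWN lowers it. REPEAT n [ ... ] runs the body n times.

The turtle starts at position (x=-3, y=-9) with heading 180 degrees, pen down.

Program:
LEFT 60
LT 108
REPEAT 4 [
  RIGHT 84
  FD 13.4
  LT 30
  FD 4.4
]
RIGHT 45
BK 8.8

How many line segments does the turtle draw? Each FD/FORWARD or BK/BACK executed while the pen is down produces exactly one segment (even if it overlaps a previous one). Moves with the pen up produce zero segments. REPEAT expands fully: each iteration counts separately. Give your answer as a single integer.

Executing turtle program step by step:
Start: pos=(-3,-9), heading=180, pen down
LT 60: heading 180 -> 240
LT 108: heading 240 -> 348
REPEAT 4 [
  -- iteration 1/4 --
  RT 84: heading 348 -> 264
  FD 13.4: (-3,-9) -> (-4.401,-22.327) [heading=264, draw]
  LT 30: heading 264 -> 294
  FD 4.4: (-4.401,-22.327) -> (-2.611,-26.346) [heading=294, draw]
  -- iteration 2/4 --
  RT 84: heading 294 -> 210
  FD 13.4: (-2.611,-26.346) -> (-14.216,-33.046) [heading=210, draw]
  LT 30: heading 210 -> 240
  FD 4.4: (-14.216,-33.046) -> (-16.416,-36.857) [heading=240, draw]
  -- iteration 3/4 --
  RT 84: heading 240 -> 156
  FD 13.4: (-16.416,-36.857) -> (-28.657,-31.406) [heading=156, draw]
  LT 30: heading 156 -> 186
  FD 4.4: (-28.657,-31.406) -> (-33.033,-31.866) [heading=186, draw]
  -- iteration 4/4 --
  RT 84: heading 186 -> 102
  FD 13.4: (-33.033,-31.866) -> (-35.819,-18.759) [heading=102, draw]
  LT 30: heading 102 -> 132
  FD 4.4: (-35.819,-18.759) -> (-38.763,-15.489) [heading=132, draw]
]
RT 45: heading 132 -> 87
BK 8.8: (-38.763,-15.489) -> (-39.224,-24.277) [heading=87, draw]
Final: pos=(-39.224,-24.277), heading=87, 9 segment(s) drawn
Segments drawn: 9

Answer: 9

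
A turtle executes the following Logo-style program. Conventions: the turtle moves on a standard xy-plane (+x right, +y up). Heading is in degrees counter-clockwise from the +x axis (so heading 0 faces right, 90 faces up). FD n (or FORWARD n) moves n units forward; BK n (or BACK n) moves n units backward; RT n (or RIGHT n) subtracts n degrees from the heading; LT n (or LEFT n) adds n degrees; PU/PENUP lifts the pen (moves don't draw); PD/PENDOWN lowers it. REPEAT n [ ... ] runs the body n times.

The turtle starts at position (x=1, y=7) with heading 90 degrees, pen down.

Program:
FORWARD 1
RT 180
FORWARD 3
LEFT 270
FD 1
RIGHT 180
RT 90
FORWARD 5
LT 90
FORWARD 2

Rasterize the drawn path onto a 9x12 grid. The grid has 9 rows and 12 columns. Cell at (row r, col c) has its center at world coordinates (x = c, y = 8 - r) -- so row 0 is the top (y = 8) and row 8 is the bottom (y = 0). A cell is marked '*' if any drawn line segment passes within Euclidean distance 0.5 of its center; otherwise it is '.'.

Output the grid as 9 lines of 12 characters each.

Segment 0: (1,7) -> (1,8)
Segment 1: (1,8) -> (1,5)
Segment 2: (1,5) -> (0,5)
Segment 3: (0,5) -> (0,0)
Segment 4: (0,0) -> (2,0)

Answer: .*..........
.*..........
.*..........
**..........
*...........
*...........
*...........
*...........
***.........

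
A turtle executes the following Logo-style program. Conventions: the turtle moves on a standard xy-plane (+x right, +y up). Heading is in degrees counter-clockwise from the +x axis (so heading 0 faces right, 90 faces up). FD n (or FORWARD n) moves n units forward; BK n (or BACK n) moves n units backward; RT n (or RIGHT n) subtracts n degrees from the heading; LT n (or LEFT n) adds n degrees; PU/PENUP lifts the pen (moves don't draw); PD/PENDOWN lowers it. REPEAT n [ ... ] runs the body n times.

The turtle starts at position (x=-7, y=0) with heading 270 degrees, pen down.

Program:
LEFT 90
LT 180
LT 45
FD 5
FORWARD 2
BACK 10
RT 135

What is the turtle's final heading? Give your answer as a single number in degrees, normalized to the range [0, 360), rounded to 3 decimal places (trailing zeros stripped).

Answer: 90

Derivation:
Executing turtle program step by step:
Start: pos=(-7,0), heading=270, pen down
LT 90: heading 270 -> 0
LT 180: heading 0 -> 180
LT 45: heading 180 -> 225
FD 5: (-7,0) -> (-10.536,-3.536) [heading=225, draw]
FD 2: (-10.536,-3.536) -> (-11.95,-4.95) [heading=225, draw]
BK 10: (-11.95,-4.95) -> (-4.879,2.121) [heading=225, draw]
RT 135: heading 225 -> 90
Final: pos=(-4.879,2.121), heading=90, 3 segment(s) drawn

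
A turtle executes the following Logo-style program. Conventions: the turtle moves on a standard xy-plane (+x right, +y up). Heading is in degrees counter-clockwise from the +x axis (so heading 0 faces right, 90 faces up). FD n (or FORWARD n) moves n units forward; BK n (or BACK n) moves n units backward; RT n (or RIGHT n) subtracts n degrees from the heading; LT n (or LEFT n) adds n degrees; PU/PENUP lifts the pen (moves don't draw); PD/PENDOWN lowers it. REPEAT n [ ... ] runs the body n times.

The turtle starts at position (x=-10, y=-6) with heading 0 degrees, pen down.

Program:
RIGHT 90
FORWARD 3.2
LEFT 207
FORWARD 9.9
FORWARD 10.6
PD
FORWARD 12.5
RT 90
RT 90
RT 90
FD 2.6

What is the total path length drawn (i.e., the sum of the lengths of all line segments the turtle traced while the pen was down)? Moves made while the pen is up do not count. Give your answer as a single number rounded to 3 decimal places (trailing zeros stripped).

Answer: 38.8

Derivation:
Executing turtle program step by step:
Start: pos=(-10,-6), heading=0, pen down
RT 90: heading 0 -> 270
FD 3.2: (-10,-6) -> (-10,-9.2) [heading=270, draw]
LT 207: heading 270 -> 117
FD 9.9: (-10,-9.2) -> (-14.495,-0.379) [heading=117, draw]
FD 10.6: (-14.495,-0.379) -> (-19.307,9.066) [heading=117, draw]
PD: pen down
FD 12.5: (-19.307,9.066) -> (-24.982,20.203) [heading=117, draw]
RT 90: heading 117 -> 27
RT 90: heading 27 -> 297
RT 90: heading 297 -> 207
FD 2.6: (-24.982,20.203) -> (-27.298,19.023) [heading=207, draw]
Final: pos=(-27.298,19.023), heading=207, 5 segment(s) drawn

Segment lengths:
  seg 1: (-10,-6) -> (-10,-9.2), length = 3.2
  seg 2: (-10,-9.2) -> (-14.495,-0.379), length = 9.9
  seg 3: (-14.495,-0.379) -> (-19.307,9.066), length = 10.6
  seg 4: (-19.307,9.066) -> (-24.982,20.203), length = 12.5
  seg 5: (-24.982,20.203) -> (-27.298,19.023), length = 2.6
Total = 38.8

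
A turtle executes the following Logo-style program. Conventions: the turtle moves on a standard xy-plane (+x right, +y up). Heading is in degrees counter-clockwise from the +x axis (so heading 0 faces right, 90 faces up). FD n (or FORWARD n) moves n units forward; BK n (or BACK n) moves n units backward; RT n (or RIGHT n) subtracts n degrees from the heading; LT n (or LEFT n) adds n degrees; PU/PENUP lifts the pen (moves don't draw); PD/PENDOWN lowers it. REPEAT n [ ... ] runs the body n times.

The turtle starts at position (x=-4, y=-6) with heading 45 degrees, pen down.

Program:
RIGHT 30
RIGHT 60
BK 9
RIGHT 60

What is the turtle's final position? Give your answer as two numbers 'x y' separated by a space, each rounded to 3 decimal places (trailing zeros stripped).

Executing turtle program step by step:
Start: pos=(-4,-6), heading=45, pen down
RT 30: heading 45 -> 15
RT 60: heading 15 -> 315
BK 9: (-4,-6) -> (-10.364,0.364) [heading=315, draw]
RT 60: heading 315 -> 255
Final: pos=(-10.364,0.364), heading=255, 1 segment(s) drawn

Answer: -10.364 0.364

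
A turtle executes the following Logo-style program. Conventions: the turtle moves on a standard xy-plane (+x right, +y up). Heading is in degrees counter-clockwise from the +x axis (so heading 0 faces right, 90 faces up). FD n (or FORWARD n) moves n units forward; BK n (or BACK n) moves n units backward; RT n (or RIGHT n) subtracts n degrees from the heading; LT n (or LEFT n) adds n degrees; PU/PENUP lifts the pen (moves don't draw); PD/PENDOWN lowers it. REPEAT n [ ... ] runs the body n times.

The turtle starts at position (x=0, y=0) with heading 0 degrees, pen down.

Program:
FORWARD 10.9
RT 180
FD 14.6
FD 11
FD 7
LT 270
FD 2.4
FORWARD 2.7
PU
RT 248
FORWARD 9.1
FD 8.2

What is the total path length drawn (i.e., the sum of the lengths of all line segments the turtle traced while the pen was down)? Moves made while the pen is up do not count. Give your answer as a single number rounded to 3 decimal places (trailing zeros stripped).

Answer: 48.6

Derivation:
Executing turtle program step by step:
Start: pos=(0,0), heading=0, pen down
FD 10.9: (0,0) -> (10.9,0) [heading=0, draw]
RT 180: heading 0 -> 180
FD 14.6: (10.9,0) -> (-3.7,0) [heading=180, draw]
FD 11: (-3.7,0) -> (-14.7,0) [heading=180, draw]
FD 7: (-14.7,0) -> (-21.7,0) [heading=180, draw]
LT 270: heading 180 -> 90
FD 2.4: (-21.7,0) -> (-21.7,2.4) [heading=90, draw]
FD 2.7: (-21.7,2.4) -> (-21.7,5.1) [heading=90, draw]
PU: pen up
RT 248: heading 90 -> 202
FD 9.1: (-21.7,5.1) -> (-30.137,1.691) [heading=202, move]
FD 8.2: (-30.137,1.691) -> (-37.74,-1.381) [heading=202, move]
Final: pos=(-37.74,-1.381), heading=202, 6 segment(s) drawn

Segment lengths:
  seg 1: (0,0) -> (10.9,0), length = 10.9
  seg 2: (10.9,0) -> (-3.7,0), length = 14.6
  seg 3: (-3.7,0) -> (-14.7,0), length = 11
  seg 4: (-14.7,0) -> (-21.7,0), length = 7
  seg 5: (-21.7,0) -> (-21.7,2.4), length = 2.4
  seg 6: (-21.7,2.4) -> (-21.7,5.1), length = 2.7
Total = 48.6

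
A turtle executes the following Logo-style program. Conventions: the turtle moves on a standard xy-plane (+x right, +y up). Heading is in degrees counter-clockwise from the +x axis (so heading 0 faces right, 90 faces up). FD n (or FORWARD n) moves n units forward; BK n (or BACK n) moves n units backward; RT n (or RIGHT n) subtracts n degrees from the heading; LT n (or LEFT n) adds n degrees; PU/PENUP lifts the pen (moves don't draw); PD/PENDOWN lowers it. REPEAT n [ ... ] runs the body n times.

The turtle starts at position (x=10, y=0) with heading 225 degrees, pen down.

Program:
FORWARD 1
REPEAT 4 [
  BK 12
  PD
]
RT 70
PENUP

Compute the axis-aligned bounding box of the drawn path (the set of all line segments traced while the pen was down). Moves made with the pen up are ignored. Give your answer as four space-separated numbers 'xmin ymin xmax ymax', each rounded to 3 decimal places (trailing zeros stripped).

Answer: 9.293 -0.707 43.234 33.234

Derivation:
Executing turtle program step by step:
Start: pos=(10,0), heading=225, pen down
FD 1: (10,0) -> (9.293,-0.707) [heading=225, draw]
REPEAT 4 [
  -- iteration 1/4 --
  BK 12: (9.293,-0.707) -> (17.778,7.778) [heading=225, draw]
  PD: pen down
  -- iteration 2/4 --
  BK 12: (17.778,7.778) -> (26.263,16.263) [heading=225, draw]
  PD: pen down
  -- iteration 3/4 --
  BK 12: (26.263,16.263) -> (34.749,24.749) [heading=225, draw]
  PD: pen down
  -- iteration 4/4 --
  BK 12: (34.749,24.749) -> (43.234,33.234) [heading=225, draw]
  PD: pen down
]
RT 70: heading 225 -> 155
PU: pen up
Final: pos=(43.234,33.234), heading=155, 5 segment(s) drawn

Segment endpoints: x in {9.293, 10, 17.778, 26.263, 34.749, 43.234}, y in {-0.707, 0, 7.778, 16.263, 24.749, 33.234}
xmin=9.293, ymin=-0.707, xmax=43.234, ymax=33.234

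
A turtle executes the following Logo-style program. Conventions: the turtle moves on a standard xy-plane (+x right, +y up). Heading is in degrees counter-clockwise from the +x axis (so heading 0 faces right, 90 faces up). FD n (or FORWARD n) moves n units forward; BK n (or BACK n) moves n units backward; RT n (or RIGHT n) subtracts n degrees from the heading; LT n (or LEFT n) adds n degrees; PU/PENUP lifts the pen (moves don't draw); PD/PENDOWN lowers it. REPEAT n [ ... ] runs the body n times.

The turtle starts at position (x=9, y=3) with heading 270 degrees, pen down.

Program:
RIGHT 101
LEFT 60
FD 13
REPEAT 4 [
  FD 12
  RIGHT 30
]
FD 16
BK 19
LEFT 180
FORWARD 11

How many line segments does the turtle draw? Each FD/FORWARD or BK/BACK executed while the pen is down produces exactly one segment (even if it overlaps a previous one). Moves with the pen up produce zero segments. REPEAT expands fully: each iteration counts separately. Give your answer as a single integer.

Executing turtle program step by step:
Start: pos=(9,3), heading=270, pen down
RT 101: heading 270 -> 169
LT 60: heading 169 -> 229
FD 13: (9,3) -> (0.471,-6.811) [heading=229, draw]
REPEAT 4 [
  -- iteration 1/4 --
  FD 12: (0.471,-6.811) -> (-7.401,-15.868) [heading=229, draw]
  RT 30: heading 229 -> 199
  -- iteration 2/4 --
  FD 12: (-7.401,-15.868) -> (-18.748,-19.775) [heading=199, draw]
  RT 30: heading 199 -> 169
  -- iteration 3/4 --
  FD 12: (-18.748,-19.775) -> (-30.527,-17.485) [heading=169, draw]
  RT 30: heading 169 -> 139
  -- iteration 4/4 --
  FD 12: (-30.527,-17.485) -> (-39.584,-9.612) [heading=139, draw]
  RT 30: heading 139 -> 109
]
FD 16: (-39.584,-9.612) -> (-44.793,5.516) [heading=109, draw]
BK 19: (-44.793,5.516) -> (-38.607,-12.449) [heading=109, draw]
LT 180: heading 109 -> 289
FD 11: (-38.607,-12.449) -> (-35.026,-22.849) [heading=289, draw]
Final: pos=(-35.026,-22.849), heading=289, 8 segment(s) drawn
Segments drawn: 8

Answer: 8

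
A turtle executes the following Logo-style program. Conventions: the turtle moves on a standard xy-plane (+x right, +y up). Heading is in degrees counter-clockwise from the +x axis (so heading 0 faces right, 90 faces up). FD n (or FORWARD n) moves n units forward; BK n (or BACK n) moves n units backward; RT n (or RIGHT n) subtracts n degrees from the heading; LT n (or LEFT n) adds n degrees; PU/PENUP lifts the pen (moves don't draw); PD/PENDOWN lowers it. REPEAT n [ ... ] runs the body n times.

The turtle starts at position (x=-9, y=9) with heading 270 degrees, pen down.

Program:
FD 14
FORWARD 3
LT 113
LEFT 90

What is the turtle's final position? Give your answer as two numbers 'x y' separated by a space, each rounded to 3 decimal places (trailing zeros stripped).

Executing turtle program step by step:
Start: pos=(-9,9), heading=270, pen down
FD 14: (-9,9) -> (-9,-5) [heading=270, draw]
FD 3: (-9,-5) -> (-9,-8) [heading=270, draw]
LT 113: heading 270 -> 23
LT 90: heading 23 -> 113
Final: pos=(-9,-8), heading=113, 2 segment(s) drawn

Answer: -9 -8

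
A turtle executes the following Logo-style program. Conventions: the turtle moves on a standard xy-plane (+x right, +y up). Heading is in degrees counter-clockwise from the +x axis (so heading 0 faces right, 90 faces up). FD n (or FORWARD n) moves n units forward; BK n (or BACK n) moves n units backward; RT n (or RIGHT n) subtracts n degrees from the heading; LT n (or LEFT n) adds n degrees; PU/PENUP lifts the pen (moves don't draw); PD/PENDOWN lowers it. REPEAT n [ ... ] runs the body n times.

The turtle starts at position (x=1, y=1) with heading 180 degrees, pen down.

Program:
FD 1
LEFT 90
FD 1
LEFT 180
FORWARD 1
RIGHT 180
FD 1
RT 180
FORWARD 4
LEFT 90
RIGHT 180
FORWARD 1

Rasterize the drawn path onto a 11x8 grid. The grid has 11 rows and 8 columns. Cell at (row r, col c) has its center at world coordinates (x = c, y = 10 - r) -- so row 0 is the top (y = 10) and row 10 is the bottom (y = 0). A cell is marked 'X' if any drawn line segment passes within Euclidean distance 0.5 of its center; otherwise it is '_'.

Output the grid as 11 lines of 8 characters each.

Segment 0: (1,1) -> (0,1)
Segment 1: (0,1) -> (-0,0)
Segment 2: (-0,0) -> (0,1)
Segment 3: (0,1) -> (-0,0)
Segment 4: (-0,0) -> (0,4)
Segment 5: (0,4) -> (1,4)

Answer: ________
________
________
________
________
________
XX______
X_______
X_______
XX______
X_______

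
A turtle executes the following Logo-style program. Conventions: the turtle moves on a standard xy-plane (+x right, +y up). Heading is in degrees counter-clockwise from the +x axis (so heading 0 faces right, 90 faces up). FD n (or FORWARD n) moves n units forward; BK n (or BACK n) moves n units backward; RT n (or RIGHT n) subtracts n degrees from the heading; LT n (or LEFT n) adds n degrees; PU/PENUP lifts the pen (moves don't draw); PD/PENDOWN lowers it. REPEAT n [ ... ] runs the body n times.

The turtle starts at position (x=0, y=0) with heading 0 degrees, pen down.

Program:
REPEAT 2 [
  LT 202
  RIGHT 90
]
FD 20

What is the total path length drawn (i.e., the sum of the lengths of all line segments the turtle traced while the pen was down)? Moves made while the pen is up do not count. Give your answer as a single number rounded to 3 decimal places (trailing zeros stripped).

Answer: 20

Derivation:
Executing turtle program step by step:
Start: pos=(0,0), heading=0, pen down
REPEAT 2 [
  -- iteration 1/2 --
  LT 202: heading 0 -> 202
  RT 90: heading 202 -> 112
  -- iteration 2/2 --
  LT 202: heading 112 -> 314
  RT 90: heading 314 -> 224
]
FD 20: (0,0) -> (-14.387,-13.893) [heading=224, draw]
Final: pos=(-14.387,-13.893), heading=224, 1 segment(s) drawn

Segment lengths:
  seg 1: (0,0) -> (-14.387,-13.893), length = 20
Total = 20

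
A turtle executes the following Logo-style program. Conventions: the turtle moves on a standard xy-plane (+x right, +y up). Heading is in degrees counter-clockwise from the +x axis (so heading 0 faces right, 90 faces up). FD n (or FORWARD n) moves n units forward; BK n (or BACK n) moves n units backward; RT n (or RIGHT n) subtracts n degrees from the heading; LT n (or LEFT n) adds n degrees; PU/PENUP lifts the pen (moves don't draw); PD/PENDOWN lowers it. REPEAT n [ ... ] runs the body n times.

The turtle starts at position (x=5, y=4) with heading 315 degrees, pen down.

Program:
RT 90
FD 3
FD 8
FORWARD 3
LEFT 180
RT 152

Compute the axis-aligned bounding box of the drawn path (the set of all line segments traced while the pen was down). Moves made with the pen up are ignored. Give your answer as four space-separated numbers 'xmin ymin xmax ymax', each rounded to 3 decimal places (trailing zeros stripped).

Executing turtle program step by step:
Start: pos=(5,4), heading=315, pen down
RT 90: heading 315 -> 225
FD 3: (5,4) -> (2.879,1.879) [heading=225, draw]
FD 8: (2.879,1.879) -> (-2.778,-3.778) [heading=225, draw]
FD 3: (-2.778,-3.778) -> (-4.899,-5.899) [heading=225, draw]
LT 180: heading 225 -> 45
RT 152: heading 45 -> 253
Final: pos=(-4.899,-5.899), heading=253, 3 segment(s) drawn

Segment endpoints: x in {-4.899, -2.778, 2.879, 5}, y in {-5.899, -3.778, 1.879, 4}
xmin=-4.899, ymin=-5.899, xmax=5, ymax=4

Answer: -4.899 -5.899 5 4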